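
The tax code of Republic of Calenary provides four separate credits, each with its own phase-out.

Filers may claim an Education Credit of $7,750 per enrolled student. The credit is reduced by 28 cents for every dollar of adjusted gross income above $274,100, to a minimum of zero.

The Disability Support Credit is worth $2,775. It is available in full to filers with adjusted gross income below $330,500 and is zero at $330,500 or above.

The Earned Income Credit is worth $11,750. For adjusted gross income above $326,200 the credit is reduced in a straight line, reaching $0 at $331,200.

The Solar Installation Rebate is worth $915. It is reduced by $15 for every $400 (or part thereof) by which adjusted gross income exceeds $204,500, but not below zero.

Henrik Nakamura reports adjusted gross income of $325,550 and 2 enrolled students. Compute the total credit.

$15,619

Education Credit: base = 2 × $7,750 = $15,500. 28% of the $51,450 excess over $274,100 is $14,406; credit = $15,500 − $14,406 = $1,094.
Disability Support Credit: $325,550 is below the $330,500 cutoff, so the full $2,775 applies.
Earned Income Credit: $325,550 is at or below the $326,200 threshold, so the full $11,750 applies.
Solar Installation Rebate: income exceeds $204,500 by $121,050 → 303 increments × $15 = $4,545 ≥ base, so the credit is $0.
Total: $1,094 + $2,775 + $11,750 + $0 = $15,619.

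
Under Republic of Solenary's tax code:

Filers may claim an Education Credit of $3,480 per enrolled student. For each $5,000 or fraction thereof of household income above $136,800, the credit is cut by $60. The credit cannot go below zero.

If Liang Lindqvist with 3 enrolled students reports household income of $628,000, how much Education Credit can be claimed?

$4,500

Education Credit: base = 3 × $3,480 = $10,440. income exceeds $136,800 by $491,200, which is 99 full-or-partial $5,000 increments; reduction = 99 × $60 = $5,940, leaving $4,500.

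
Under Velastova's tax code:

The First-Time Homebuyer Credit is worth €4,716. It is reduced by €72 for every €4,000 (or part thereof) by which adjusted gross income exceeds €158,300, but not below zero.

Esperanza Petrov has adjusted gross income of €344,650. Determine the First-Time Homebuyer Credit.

First-Time Homebuyer Credit: income exceeds €158,300 by €186,350, which is 47 full-or-partial €4,000 increments; reduction = 47 × €72 = €3,384, leaving €1,332.

€1,332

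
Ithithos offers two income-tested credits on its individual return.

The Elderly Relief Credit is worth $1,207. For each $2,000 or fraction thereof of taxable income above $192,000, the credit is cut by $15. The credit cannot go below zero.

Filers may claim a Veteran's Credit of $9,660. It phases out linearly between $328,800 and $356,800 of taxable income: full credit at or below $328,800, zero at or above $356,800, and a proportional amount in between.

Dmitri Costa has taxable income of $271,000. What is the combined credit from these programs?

$10,267

Elderly Relief Credit: income exceeds $192,000 by $79,000, which is 40 full-or-partial $2,000 increments; reduction = 40 × $15 = $600, leaving $607.
Veteran's Credit: $271,000 is at or below the $328,800 threshold, so the full $9,660 applies.
Total: $607 + $9,660 = $10,267.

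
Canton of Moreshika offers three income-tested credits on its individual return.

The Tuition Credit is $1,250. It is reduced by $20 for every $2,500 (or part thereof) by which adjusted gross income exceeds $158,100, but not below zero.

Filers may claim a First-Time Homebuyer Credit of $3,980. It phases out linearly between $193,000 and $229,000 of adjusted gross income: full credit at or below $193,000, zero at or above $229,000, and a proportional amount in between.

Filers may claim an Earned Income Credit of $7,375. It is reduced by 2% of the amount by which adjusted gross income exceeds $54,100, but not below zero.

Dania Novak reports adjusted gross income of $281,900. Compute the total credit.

$3,069

Tuition Credit: income exceeds $158,100 by $123,800, which is 50 full-or-partial $2,500 increments; reduction = 50 × $20 = $1,000, leaving $250.
First-Time Homebuyer Credit: $281,900 is at or above $229,000, so the credit is $0.
Earned Income Credit: 2% of the $227,800 excess over $54,100 is $4,556; credit = $7,375 − $4,556 = $2,819.
Total: $250 + $0 + $2,819 = $3,069.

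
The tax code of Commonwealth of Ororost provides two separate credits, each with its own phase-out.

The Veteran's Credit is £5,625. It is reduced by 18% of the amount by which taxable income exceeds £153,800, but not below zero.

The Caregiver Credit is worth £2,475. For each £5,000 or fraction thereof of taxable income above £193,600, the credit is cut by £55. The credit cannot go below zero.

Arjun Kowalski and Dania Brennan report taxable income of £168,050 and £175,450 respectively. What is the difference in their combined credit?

£1,332

Arjun (£168,050): Veteran's Credit: 18% of the £14,250 excess over £153,800 is £2,565; credit = £5,625 − £2,565 = £3,060. Caregiver Credit: £168,050 is at or below the £193,600 threshold, so the full £2,475 applies. total £3,060 + £2,475 = £5,535
Dania (£175,450): Veteran's Credit: 18% of the £21,650 excess over £153,800 is £3,897; credit = £5,625 − £3,897 = £1,728. Caregiver Credit: £175,450 is at or below the £193,600 threshold, so the full £2,475 applies. total £1,728 + £2,475 = £4,203
Difference: |£5,535 − £4,203| = £1,332.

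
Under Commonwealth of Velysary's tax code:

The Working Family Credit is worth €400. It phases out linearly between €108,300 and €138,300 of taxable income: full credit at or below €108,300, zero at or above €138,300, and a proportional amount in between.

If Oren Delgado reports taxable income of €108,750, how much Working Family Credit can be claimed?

€394

Working Family Credit: €108,750 is €450 into a €30,000 phase-out range, leaving 29,550/30,000 of the credit: €400 × 29,550/30,000 = €394.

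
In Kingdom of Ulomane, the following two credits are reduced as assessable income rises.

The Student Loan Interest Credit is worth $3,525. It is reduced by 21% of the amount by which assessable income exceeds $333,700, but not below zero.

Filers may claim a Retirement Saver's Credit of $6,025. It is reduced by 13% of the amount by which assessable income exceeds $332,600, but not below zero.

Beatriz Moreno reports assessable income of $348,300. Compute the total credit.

Student Loan Interest Credit: 21% of the $14,600 excess over $333,700 is $3,066; credit = $3,525 − $3,066 = $459.
Retirement Saver's Credit: 13% of the $15,700 excess over $332,600 is $2,041; credit = $6,025 − $2,041 = $3,984.
Total: $459 + $3,984 = $4,443.

$4,443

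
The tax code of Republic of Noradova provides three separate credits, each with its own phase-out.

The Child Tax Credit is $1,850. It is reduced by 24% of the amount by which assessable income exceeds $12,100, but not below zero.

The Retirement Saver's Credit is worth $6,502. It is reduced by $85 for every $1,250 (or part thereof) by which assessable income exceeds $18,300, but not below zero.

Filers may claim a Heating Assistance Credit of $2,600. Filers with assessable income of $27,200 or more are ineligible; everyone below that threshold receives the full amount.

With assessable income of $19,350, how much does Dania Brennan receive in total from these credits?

$9,127

Child Tax Credit: 24% of the $7,250 excess over $12,100 is $1,740; credit = $1,850 − $1,740 = $110.
Retirement Saver's Credit: income exceeds $18,300 by $1,050, which is 1 full-or-partial $1,250 increment; reduction = 1 × $85 = $85, leaving $6,417.
Heating Assistance Credit: $19,350 is below the $27,200 cutoff, so the full $2,600 applies.
Total: $110 + $6,417 + $2,600 = $9,127.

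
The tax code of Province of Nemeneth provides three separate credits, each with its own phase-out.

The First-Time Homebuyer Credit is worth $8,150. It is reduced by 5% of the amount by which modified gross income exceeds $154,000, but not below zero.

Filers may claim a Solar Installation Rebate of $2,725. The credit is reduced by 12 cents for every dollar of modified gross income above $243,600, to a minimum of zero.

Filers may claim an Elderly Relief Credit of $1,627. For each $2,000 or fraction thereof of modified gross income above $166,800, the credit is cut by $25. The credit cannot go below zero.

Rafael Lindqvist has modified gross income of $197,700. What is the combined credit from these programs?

First-Time Homebuyer Credit: 5% of the $43,700 excess over $154,000 is $2,185; credit = $8,150 − $2,185 = $5,965.
Solar Installation Rebate: $197,700 is at or below the $243,600 threshold, so the full $2,725 applies.
Elderly Relief Credit: income exceeds $166,800 by $30,900, which is 16 full-or-partial $2,000 increments; reduction = 16 × $25 = $400, leaving $1,227.
Total: $5,965 + $2,725 + $1,227 = $9,917.

$9,917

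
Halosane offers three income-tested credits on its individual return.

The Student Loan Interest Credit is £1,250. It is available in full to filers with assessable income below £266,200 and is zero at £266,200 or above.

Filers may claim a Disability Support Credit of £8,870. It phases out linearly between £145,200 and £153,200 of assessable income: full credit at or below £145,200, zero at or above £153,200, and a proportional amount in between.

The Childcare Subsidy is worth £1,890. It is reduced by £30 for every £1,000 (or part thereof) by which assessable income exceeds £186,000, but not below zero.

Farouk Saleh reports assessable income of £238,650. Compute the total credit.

£1,550

Student Loan Interest Credit: £238,650 is below the £266,200 cutoff, so the full £1,250 applies.
Disability Support Credit: £238,650 is at or above £153,200, so the credit is £0.
Childcare Subsidy: income exceeds £186,000 by £52,650, which is 53 full-or-partial £1,000 increments; reduction = 53 × £30 = £1,590, leaving £300.
Total: £1,250 + £0 + £300 = £1,550.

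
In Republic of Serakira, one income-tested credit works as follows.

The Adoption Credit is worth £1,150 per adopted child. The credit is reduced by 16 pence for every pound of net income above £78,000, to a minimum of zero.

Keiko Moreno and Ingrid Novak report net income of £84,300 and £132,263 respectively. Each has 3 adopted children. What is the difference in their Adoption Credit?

£2,442

Keiko (£84,300): Adoption Credit: base = 3 × £1,150 = £3,450. 16% of the £6,300 excess over £78,000 is £1,008; credit = £3,450 − £1,008 = £2,442.
Ingrid (£132,263): Adoption Credit: base = 3 × £1,150 = £3,450. 16% of the £54,263 excess over £78,000 is £8,682.08 ≥ base, so the credit is £0.
Difference: |£2,442 − £0| = £2,442.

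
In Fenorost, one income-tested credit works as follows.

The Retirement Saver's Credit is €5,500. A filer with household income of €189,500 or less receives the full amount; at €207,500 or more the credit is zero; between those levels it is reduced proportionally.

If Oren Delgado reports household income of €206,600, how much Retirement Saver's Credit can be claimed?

€275

Retirement Saver's Credit: €206,600 is €17,100 into a €18,000 phase-out range, leaving 900/18,000 of the credit: €5,500 × 900/18,000 = €275.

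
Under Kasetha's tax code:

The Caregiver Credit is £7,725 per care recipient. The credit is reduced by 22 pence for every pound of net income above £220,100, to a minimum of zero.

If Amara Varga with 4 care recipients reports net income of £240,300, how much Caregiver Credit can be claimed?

£26,456

Caregiver Credit: base = 4 × £7,725 = £30,900. 22% of the £20,200 excess over £220,100 is £4,444; credit = £30,900 − £4,444 = £26,456.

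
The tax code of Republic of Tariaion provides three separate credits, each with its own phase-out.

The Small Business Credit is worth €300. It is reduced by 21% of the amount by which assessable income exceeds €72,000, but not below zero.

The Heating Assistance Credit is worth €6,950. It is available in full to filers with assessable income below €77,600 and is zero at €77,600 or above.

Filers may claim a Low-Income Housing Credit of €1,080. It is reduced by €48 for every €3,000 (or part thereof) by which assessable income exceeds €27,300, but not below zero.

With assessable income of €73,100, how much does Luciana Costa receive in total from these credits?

€7,331

Small Business Credit: 21% of the €1,100 excess over €72,000 is €231; credit = €300 − €231 = €69.
Heating Assistance Credit: €73,100 is below the €77,600 cutoff, so the full €6,950 applies.
Low-Income Housing Credit: income exceeds €27,300 by €45,800, which is 16 full-or-partial €3,000 increments; reduction = 16 × €48 = €768, leaving €312.
Total: €69 + €6,950 + €312 = €7,331.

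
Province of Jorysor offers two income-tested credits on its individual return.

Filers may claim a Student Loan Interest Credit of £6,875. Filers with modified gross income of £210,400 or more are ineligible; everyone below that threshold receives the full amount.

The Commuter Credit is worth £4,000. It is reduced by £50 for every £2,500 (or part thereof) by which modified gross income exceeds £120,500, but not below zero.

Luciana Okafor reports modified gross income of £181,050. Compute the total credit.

£9,625

Student Loan Interest Credit: £181,050 is below the £210,400 cutoff, so the full £6,875 applies.
Commuter Credit: income exceeds £120,500 by £60,550, which is 25 full-or-partial £2,500 increments; reduction = 25 × £50 = £1,250, leaving £2,750.
Total: £6,875 + £2,750 = £9,625.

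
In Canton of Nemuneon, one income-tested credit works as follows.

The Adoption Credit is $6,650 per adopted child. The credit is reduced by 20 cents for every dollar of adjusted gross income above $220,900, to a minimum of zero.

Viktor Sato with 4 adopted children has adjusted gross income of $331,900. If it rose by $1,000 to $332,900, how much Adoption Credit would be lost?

At $331,900 — base = 4 × $6,650 = $26,600. 20% of the $111,000 excess over $220,900 is $22,200; credit = $26,600 − $22,200 = $4,400.
At $332,900 — base = 4 × $6,650 = $26,600. 20% of the $112,000 excess over $220,900 is $22,400; credit = $26,600 − $22,400 = $4,200.
Lost: $4,400 − $4,200 = $200.

$200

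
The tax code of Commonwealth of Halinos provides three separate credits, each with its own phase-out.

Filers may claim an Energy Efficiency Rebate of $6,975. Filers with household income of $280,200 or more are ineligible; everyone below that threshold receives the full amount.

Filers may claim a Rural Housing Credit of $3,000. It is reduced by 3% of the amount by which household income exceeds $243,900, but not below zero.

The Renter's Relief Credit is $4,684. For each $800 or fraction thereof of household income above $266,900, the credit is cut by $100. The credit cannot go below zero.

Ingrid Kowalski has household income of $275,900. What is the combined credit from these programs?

$12,499

Energy Efficiency Rebate: $275,900 is below the $280,200 cutoff, so the full $6,975 applies.
Rural Housing Credit: 3% of the $32,000 excess over $243,900 is $960; credit = $3,000 − $960 = $2,040.
Renter's Relief Credit: income exceeds $266,900 by $9,000, which is 12 full-or-partial $800 increments; reduction = 12 × $100 = $1,200, leaving $3,484.
Total: $6,975 + $2,040 + $3,484 = $12,499.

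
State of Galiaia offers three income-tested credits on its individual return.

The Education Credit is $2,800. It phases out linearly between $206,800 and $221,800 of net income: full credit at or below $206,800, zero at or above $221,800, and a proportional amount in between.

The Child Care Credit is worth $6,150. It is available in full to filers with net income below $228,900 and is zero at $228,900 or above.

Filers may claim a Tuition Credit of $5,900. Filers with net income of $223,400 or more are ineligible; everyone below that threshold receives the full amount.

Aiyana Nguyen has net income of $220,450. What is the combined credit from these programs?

Education Credit: $220,450 is $13,650 into a $15,000 phase-out range, leaving 1,350/15,000 of the credit: $2,800 × 1,350/15,000 = $252.
Child Care Credit: $220,450 is below the $228,900 cutoff, so the full $6,150 applies.
Tuition Credit: $220,450 is below the $223,400 cutoff, so the full $5,900 applies.
Total: $252 + $6,150 + $5,900 = $12,302.

$12,302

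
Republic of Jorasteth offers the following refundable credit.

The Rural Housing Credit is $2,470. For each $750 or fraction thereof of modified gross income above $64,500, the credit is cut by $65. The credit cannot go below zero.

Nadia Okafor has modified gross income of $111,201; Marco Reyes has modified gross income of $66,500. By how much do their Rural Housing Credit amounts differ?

Nadia ($111,201): Rural Housing Credit: income exceeds $64,500 by $46,701 → 63 increments × $65 = $4,095 ≥ base, so the credit is $0.
Marco ($66,500): Rural Housing Credit: income exceeds $64,500 by $2,000, which is 3 full-or-partial $750 increments; reduction = 3 × $65 = $195, leaving $2,275.
Difference: |$0 − $2,275| = $2,275.

$2,275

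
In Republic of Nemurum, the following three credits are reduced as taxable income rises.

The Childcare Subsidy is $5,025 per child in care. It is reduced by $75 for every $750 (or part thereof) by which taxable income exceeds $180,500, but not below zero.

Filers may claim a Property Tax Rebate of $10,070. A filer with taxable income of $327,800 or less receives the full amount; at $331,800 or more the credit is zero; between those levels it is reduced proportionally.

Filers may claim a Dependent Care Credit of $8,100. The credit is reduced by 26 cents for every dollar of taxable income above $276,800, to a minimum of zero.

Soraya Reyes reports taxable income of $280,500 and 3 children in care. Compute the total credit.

$22,233

Childcare Subsidy: base = 3 × $5,025 = $15,075. income exceeds $180,500 by $100,000, which is 134 full-or-partial $750 increments; reduction = 134 × $75 = $10,050, leaving $5,025.
Property Tax Rebate: $280,500 is at or below the $327,800 threshold, so the full $10,070 applies.
Dependent Care Credit: 26% of the $3,700 excess over $276,800 is $962; credit = $8,100 − $962 = $7,138.
Total: $5,025 + $10,070 + $7,138 = $22,233.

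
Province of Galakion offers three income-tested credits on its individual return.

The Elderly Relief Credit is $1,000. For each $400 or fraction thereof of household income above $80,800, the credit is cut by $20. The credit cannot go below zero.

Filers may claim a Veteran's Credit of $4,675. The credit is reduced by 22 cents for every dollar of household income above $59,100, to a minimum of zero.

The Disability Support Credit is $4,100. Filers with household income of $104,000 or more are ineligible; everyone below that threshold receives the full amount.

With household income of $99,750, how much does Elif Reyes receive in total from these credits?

$4,140

Elderly Relief Credit: income exceeds $80,800 by $18,950, which is 48 full-or-partial $400 increments; reduction = 48 × $20 = $960, leaving $40.
Veteran's Credit: 22% of the $40,650 excess over $59,100 is $8,943 ≥ base, so the credit is $0.
Disability Support Credit: $99,750 is below the $104,000 cutoff, so the full $4,100 applies.
Total: $40 + $0 + $4,100 = $4,140.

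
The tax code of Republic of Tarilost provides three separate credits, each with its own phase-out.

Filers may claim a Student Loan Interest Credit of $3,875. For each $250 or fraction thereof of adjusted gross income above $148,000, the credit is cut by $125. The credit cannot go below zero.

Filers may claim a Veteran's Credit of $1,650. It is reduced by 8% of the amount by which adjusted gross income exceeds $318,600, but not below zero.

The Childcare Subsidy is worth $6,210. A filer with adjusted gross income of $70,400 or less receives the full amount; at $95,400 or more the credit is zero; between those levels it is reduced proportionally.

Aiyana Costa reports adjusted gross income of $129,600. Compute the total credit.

Student Loan Interest Credit: $129,600 is at or below the $148,000 threshold, so the full $3,875 applies.
Veteran's Credit: $129,600 is at or below the $318,600 threshold, so the full $1,650 applies.
Childcare Subsidy: $129,600 is at or above $95,400, so the credit is $0.
Total: $3,875 + $1,650 + $0 = $5,525.

$5,525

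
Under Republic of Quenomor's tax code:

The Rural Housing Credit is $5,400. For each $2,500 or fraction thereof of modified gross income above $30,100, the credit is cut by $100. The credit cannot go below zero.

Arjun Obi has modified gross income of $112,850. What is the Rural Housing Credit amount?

Rural Housing Credit: income exceeds $30,100 by $82,750, which is 34 full-or-partial $2,500 increments; reduction = 34 × $100 = $3,400, leaving $2,000.

$2,000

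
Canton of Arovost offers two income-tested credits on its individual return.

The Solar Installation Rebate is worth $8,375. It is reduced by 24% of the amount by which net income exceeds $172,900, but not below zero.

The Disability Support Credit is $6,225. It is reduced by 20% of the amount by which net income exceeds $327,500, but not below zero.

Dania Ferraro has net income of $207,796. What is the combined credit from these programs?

Solar Installation Rebate: 24% of the $34,896 excess over $172,900 is $8,375.04 ≥ base, so the credit is $0.
Disability Support Credit: $207,796 is at or below the $327,500 threshold, so the full $6,225 applies.
Total: $0 + $6,225 = $6,225.

$6,225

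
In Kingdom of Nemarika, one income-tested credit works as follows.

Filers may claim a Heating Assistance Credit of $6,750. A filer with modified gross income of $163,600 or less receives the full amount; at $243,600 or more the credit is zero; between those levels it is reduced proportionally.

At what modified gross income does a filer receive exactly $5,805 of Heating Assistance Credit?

$174,800

$5,805 is 5,805/6,750 of the full $6,750, so 945/6,750 of the $80,000 range has been used: income = $163,600 + $80,000 × 945/6,750 = $174,800.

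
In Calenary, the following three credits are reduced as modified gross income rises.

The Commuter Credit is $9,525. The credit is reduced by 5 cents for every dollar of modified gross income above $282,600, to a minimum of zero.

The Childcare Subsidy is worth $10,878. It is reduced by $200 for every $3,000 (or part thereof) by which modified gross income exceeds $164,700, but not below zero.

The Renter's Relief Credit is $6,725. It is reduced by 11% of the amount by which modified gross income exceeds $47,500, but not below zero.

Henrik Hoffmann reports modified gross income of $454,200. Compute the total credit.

$945

Commuter Credit: 5% of the $171,600 excess over $282,600 is $8,580; credit = $9,525 − $8,580 = $945.
Childcare Subsidy: income exceeds $164,700 by $289,500 → 97 increments × $200 = $19,400 ≥ base, so the credit is $0.
Renter's Relief Credit: 11% of the $406,700 excess over $47,500 is $44,737 ≥ base, so the credit is $0.
Total: $945 + $0 + $0 = $945.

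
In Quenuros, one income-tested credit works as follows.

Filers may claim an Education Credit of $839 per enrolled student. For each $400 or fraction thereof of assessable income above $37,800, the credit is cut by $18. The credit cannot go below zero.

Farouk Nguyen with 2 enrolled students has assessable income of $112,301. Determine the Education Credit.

Education Credit: base = 2 × $839 = $1,678. income exceeds $37,800 by $74,501 → 187 increments × $18 = $3,366 ≥ base, so the credit is $0.

$0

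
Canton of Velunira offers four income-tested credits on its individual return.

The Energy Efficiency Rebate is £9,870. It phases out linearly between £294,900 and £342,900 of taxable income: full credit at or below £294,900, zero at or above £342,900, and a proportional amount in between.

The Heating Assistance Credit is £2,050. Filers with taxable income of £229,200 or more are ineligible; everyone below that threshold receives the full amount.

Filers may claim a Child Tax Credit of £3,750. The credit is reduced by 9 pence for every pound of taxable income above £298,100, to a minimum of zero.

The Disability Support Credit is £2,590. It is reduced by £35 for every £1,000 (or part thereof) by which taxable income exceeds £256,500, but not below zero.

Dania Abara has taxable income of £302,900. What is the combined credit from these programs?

£12,488

Energy Efficiency Rebate: £302,900 is £8,000 into a £48,000 phase-out range, leaving 40,000/48,000 of the credit: £9,870 × 40,000/48,000 = £8,225.
Heating Assistance Credit: £302,900 meets or exceeds the £229,200 cutoff, so the credit is £0.
Child Tax Credit: 9% of the £4,800 excess over £298,100 is £432; credit = £3,750 − £432 = £3,318.
Disability Support Credit: income exceeds £256,500 by £46,400, which is 47 full-or-partial £1,000 increments; reduction = 47 × £35 = £1,645, leaving £945.
Total: £8,225 + £0 + £3,318 + £945 = £12,488.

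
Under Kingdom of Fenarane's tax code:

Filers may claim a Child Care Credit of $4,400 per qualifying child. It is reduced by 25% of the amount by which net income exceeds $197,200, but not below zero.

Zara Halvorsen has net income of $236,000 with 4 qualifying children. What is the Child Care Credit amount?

$7,900

Child Care Credit: base = 4 × $4,400 = $17,600. 25% of the $38,800 excess over $197,200 is $9,700; credit = $17,600 − $9,700 = $7,900.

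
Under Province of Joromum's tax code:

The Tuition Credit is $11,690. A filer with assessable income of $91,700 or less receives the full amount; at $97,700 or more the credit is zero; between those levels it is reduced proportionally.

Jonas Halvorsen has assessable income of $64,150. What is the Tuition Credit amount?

Tuition Credit: $64,150 is at or below the $91,700 threshold, so the full $11,690 applies.

$11,690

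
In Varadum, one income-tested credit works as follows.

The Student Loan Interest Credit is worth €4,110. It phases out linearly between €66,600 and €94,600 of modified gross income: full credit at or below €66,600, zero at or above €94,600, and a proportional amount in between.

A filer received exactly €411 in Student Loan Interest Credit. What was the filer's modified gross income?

€91,800

€411 is 411/4,110 of the full €4,110, so 3,699/4,110 of the €28,000 range has been used: income = €66,600 + €28,000 × 3,699/4,110 = €91,800.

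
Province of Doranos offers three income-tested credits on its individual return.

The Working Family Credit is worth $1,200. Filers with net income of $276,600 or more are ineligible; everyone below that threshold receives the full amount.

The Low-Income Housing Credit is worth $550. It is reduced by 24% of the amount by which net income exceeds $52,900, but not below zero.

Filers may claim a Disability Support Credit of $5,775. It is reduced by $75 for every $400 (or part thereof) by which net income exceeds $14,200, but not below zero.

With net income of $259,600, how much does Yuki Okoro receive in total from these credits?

Working Family Credit: $259,600 is below the $276,600 cutoff, so the full $1,200 applies.
Low-Income Housing Credit: 24% of the $206,700 excess over $52,900 is $49,608 ≥ base, so the credit is $0.
Disability Support Credit: income exceeds $14,200 by $245,400 → 614 increments × $75 = $46,050 ≥ base, so the credit is $0.
Total: $1,200 + $0 + $0 = $1,200.

$1,200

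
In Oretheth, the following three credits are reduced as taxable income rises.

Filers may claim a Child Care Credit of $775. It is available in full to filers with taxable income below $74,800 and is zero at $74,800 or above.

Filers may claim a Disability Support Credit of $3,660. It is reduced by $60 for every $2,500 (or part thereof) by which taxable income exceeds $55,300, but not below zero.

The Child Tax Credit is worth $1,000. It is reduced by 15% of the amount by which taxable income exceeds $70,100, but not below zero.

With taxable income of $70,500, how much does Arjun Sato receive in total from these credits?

Child Care Credit: $70,500 is below the $74,800 cutoff, so the full $775 applies.
Disability Support Credit: income exceeds $55,300 by $15,200, which is 7 full-or-partial $2,500 increments; reduction = 7 × $60 = $420, leaving $3,240.
Child Tax Credit: 15% of the $400 excess over $70,100 is $60; credit = $1,000 − $60 = $940.
Total: $775 + $3,240 + $940 = $4,955.

$4,955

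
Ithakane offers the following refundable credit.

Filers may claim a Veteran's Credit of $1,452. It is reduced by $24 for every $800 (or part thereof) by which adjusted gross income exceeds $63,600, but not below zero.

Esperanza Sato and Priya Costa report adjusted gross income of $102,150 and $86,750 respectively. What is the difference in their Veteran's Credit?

$480

Esperanza ($102,150): Veteran's Credit: income exceeds $63,600 by $38,550, which is 49 full-or-partial $800 increments; reduction = 49 × $24 = $1,176, leaving $276.
Priya ($86,750): Veteran's Credit: income exceeds $63,600 by $23,150, which is 29 full-or-partial $800 increments; reduction = 29 × $24 = $696, leaving $756.
Difference: |$276 − $756| = $480.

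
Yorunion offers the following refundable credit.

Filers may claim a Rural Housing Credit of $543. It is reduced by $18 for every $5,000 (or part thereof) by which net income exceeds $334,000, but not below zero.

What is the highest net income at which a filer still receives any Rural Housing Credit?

$484,000

After 30 increments the reduction is 30 × $18 = $540, leaving $3; one more increment wipes it out. Increment 30 ends at excess 30 × $5,000 = $150,000, so the highest qualifying income is $334,000 + $150,000 = $484,000.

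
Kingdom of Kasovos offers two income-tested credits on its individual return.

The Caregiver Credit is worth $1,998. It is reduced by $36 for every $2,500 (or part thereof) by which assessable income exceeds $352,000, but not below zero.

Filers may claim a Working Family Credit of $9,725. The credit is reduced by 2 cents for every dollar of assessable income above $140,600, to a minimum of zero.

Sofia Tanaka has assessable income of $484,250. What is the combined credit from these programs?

Caregiver Credit: income exceeds $352,000 by $132,250, which is 53 full-or-partial $2,500 increments; reduction = 53 × $36 = $1,908, leaving $90.
Working Family Credit: 2% of the $343,650 excess over $140,600 is $6,873; credit = $9,725 − $6,873 = $2,852.
Total: $90 + $2,852 = $2,942.

$2,942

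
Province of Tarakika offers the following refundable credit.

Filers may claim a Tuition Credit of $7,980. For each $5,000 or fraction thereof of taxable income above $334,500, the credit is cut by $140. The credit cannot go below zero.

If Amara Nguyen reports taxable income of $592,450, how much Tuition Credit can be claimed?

Tuition Credit: income exceeds $334,500 by $257,950, which is 52 full-or-partial $5,000 increments; reduction = 52 × $140 = $7,280, leaving $700.

$700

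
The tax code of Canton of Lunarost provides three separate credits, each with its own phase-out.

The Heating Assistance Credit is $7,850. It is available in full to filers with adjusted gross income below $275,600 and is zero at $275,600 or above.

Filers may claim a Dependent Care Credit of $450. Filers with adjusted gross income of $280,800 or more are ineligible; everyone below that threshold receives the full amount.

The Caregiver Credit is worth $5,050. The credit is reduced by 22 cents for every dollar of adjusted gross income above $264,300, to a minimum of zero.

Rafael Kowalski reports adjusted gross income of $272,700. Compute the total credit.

Heating Assistance Credit: $272,700 is below the $275,600 cutoff, so the full $7,850 applies.
Dependent Care Credit: $272,700 is below the $280,800 cutoff, so the full $450 applies.
Caregiver Credit: 22% of the $8,400 excess over $264,300 is $1,848; credit = $5,050 − $1,848 = $3,202.
Total: $7,850 + $450 + $3,202 = $11,502.

$11,502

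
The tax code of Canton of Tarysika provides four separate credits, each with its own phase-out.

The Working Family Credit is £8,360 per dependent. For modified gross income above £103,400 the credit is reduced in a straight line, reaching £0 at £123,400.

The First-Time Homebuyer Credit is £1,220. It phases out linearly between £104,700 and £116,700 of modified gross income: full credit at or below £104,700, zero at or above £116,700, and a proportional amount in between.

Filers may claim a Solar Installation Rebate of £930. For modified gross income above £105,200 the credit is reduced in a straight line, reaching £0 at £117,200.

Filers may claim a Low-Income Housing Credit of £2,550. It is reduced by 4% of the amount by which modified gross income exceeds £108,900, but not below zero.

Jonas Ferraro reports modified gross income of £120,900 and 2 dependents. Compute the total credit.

£4,160

Working Family Credit: base = 2 × £8,360 = £16,720. £120,900 is £17,500 into a £20,000 phase-out range, leaving 2,500/20,000 of the credit: £16,720 × 2,500/20,000 = £2,090.
First-Time Homebuyer Credit: £120,900 is at or above £116,700, so the credit is £0.
Solar Installation Rebate: £120,900 is at or above £117,200, so the credit is £0.
Low-Income Housing Credit: 4% of the £12,000 excess over £108,900 is £480; credit = £2,550 − £480 = £2,070.
Total: £2,090 + £0 + £0 + £2,070 = £4,160.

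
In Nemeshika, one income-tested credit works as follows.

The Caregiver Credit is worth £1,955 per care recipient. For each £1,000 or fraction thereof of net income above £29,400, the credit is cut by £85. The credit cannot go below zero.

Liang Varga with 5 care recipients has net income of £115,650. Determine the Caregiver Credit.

£2,380

Caregiver Credit: base = 5 × £1,955 = £9,775. income exceeds £29,400 by £86,250, which is 87 full-or-partial £1,000 increments; reduction = 87 × £85 = £7,395, leaving £2,380.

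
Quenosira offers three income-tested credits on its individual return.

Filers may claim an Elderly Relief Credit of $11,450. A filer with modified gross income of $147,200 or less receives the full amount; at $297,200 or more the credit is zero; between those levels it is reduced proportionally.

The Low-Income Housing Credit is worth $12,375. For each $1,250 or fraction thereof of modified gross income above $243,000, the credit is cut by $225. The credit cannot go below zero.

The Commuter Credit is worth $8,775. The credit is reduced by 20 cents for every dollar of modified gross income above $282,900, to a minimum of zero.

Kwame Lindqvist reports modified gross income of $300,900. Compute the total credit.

Elderly Relief Credit: $300,900 is at or above $297,200, so the credit is $0.
Low-Income Housing Credit: income exceeds $243,000 by $57,900, which is 47 full-or-partial $1,250 increments; reduction = 47 × $225 = $10,575, leaving $1,800.
Commuter Credit: 20% of the $18,000 excess over $282,900 is $3,600; credit = $8,775 − $3,600 = $5,175.
Total: $0 + $1,800 + $5,175 = $6,975.

$6,975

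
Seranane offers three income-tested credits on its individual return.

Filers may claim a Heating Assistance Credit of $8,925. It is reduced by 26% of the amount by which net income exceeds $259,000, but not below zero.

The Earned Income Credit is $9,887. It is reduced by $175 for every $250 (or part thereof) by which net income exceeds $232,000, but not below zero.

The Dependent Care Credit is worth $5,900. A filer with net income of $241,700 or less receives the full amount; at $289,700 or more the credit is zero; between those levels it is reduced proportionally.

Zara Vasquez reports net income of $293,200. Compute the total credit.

$33

Heating Assistance Credit: 26% of the $34,200 excess over $259,000 is $8,892; credit = $8,925 − $8,892 = $33.
Earned Income Credit: income exceeds $232,000 by $61,200 → 245 increments × $175 = $42,875 ≥ base, so the credit is $0.
Dependent Care Credit: $293,200 is at or above $289,700, so the credit is $0.
Total: $33 + $0 + $0 = $33.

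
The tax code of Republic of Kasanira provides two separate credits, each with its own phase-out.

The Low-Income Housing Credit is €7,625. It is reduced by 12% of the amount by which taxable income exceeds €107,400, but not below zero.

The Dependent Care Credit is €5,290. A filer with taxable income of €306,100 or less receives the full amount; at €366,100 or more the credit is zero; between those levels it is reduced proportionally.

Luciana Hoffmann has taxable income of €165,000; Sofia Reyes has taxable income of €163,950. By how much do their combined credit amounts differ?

Luciana (€165,000): Low-Income Housing Credit: 12% of the €57,600 excess over €107,400 is €6,912; credit = €7,625 − €6,912 = €713. Dependent Care Credit: €165,000 is at or below the €306,100 threshold, so the full €5,290 applies. total €713 + €5,290 = €6,003
Sofia (€163,950): Low-Income Housing Credit: 12% of the €56,550 excess over €107,400 is €6,786; credit = €7,625 − €6,786 = €839. Dependent Care Credit: €163,950 is at or below the €306,100 threshold, so the full €5,290 applies. total €839 + €5,290 = €6,129
Difference: |€6,003 − €6,129| = €126.

€126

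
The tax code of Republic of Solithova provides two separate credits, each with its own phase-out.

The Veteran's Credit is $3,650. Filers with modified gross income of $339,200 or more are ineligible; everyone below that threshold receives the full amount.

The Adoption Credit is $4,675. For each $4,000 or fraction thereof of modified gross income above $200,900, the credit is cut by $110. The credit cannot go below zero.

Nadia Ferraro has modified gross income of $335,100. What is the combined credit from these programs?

Veteran's Credit: $335,100 is below the $339,200 cutoff, so the full $3,650 applies.
Adoption Credit: income exceeds $200,900 by $134,200, which is 34 full-or-partial $4,000 increments; reduction = 34 × $110 = $3,740, leaving $935.
Total: $3,650 + $935 = $4,585.

$4,585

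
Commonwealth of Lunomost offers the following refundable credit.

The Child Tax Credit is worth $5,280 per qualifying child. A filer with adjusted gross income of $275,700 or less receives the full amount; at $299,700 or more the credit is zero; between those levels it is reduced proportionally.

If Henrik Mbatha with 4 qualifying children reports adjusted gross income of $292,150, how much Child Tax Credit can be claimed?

Child Tax Credit: base = 4 × $5,280 = $21,120. $292,150 is $16,450 into a $24,000 phase-out range, leaving 7,550/24,000 of the credit: $21,120 × 7,550/24,000 = $6,644.

$6,644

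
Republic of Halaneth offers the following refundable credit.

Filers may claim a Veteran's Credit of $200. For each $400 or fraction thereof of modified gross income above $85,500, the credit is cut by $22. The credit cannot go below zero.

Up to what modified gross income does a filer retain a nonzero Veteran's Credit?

$89,100

After 9 increments the reduction is 9 × $22 = $198, leaving $2; one more increment wipes it out. Increment 9 ends at excess 9 × $400 = $3,600, so the highest qualifying income is $85,500 + $3,600 = $89,100.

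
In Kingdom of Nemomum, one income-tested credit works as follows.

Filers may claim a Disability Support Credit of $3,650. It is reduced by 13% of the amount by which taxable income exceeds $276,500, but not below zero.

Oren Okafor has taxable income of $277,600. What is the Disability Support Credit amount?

Disability Support Credit: 13% of the $1,100 excess over $276,500 is $143; credit = $3,650 − $143 = $3,507.

$3,507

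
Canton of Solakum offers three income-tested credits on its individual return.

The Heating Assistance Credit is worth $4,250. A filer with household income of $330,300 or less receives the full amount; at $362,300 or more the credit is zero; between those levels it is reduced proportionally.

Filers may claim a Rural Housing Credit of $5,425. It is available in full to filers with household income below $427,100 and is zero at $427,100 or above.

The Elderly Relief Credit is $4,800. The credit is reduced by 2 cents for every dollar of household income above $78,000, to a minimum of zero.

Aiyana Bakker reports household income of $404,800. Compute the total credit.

$5,425

Heating Assistance Credit: $404,800 is at or above $362,300, so the credit is $0.
Rural Housing Credit: $404,800 is below the $427,100 cutoff, so the full $5,425 applies.
Elderly Relief Credit: 2% of the $326,800 excess over $78,000 is $6,536 ≥ base, so the credit is $0.
Total: $0 + $5,425 + $0 = $5,425.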